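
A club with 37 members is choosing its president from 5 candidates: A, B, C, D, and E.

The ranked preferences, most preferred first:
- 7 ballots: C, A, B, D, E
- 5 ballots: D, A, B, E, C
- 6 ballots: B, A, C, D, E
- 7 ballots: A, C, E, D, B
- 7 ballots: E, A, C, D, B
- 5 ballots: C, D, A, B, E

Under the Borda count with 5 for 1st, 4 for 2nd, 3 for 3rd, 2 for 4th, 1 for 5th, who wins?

A: 7×4 + 5×4 + 6×4 + 7×5 + 7×4 + 5×3 = 150
B: 7×3 + 5×3 + 6×5 + 7×1 + 7×1 + 5×2 = 90
C: 7×5 + 5×1 + 6×3 + 7×4 + 7×3 + 5×5 = 132
D: 7×2 + 5×5 + 6×2 + 7×2 + 7×2 + 5×4 = 99
E: 7×1 + 5×2 + 6×1 + 7×3 + 7×5 + 5×1 = 84

A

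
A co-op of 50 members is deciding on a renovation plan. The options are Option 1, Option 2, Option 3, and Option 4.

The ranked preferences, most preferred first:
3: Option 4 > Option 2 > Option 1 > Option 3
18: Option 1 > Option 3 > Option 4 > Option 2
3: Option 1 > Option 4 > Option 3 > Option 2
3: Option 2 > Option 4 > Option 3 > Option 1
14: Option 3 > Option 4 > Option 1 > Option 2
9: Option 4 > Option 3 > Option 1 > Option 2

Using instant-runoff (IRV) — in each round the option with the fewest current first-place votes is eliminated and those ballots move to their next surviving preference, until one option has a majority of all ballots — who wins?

Option 4

Round 1: Option 1 21, Option 2 3, Option 3 14, Option 4 12. Option 2 eliminated.
Round 2: Option 1 21, Option 3 14, Option 4 15. Option 3 eliminated.
Round 3: Option 1 21, Option 4 29. Option 4 has a majority (≥26).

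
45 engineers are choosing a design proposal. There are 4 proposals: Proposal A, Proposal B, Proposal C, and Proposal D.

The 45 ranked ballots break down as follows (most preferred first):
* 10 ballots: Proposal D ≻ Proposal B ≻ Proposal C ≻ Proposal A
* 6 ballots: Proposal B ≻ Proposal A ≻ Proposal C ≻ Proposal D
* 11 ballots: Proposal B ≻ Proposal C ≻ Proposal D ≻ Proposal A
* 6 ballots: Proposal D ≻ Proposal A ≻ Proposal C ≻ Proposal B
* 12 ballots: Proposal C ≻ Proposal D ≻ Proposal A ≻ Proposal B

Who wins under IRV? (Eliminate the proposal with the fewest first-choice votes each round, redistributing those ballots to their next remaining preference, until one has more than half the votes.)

Proposal D

Round 1: Proposal A 0, Proposal B 17, Proposal C 12, Proposal D 16. Proposal A eliminated.
Round 2: Proposal B 17, Proposal C 12, Proposal D 16. Proposal C eliminated.
Round 3: Proposal B 17, Proposal D 28. Proposal D has a majority (≥23).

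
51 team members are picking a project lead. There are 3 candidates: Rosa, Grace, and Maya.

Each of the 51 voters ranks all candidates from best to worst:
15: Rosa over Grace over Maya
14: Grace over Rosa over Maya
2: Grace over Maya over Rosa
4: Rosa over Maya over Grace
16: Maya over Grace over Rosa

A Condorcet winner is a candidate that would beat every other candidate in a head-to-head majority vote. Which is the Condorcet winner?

Grace

Grace vs Rosa: 32–19
Grace vs Maya: 31–20
Grace beats every other candidate.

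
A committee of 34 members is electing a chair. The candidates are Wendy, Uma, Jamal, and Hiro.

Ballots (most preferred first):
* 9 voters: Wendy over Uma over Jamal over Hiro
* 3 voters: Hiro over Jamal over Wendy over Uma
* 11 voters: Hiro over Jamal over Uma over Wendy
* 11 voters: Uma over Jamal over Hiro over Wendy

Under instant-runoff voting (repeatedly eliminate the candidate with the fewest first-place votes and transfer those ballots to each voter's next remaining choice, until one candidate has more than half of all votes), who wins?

Uma

Round 1: Wendy 9, Uma 11, Jamal 0, Hiro 14. Jamal eliminated.
Round 2: Wendy 9, Uma 11, Hiro 14. Wendy eliminated.
Round 3: Uma 20, Hiro 14. Uma has a majority (≥18).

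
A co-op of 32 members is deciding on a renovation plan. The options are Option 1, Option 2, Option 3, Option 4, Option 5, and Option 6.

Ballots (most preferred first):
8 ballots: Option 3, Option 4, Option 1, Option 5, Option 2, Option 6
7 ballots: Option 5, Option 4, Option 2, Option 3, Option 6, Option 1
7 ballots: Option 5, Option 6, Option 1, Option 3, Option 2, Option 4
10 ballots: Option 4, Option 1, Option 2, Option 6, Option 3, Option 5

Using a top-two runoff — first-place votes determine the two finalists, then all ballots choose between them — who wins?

Option 4

Round 1 first-place votes: Option 1 0, Option 2 0, Option 3 8, Option 4 10, Option 5 14, Option 6 0. Option 5 and Option 4 advance.
Runoff: Option 5 is ranked above Option 4 on 14 ballots, Option 4 above Option 5 on 18.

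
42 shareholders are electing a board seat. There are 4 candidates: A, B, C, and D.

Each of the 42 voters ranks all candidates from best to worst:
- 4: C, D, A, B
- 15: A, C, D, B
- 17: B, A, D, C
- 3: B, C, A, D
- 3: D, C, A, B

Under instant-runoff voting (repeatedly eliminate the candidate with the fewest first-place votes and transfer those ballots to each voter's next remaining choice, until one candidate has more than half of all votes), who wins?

A

Round 1: A 15, B 20, C 4, D 3. D eliminated.
Round 2: A 15, B 20, C 7. C eliminated.
Round 3: A 22, B 20. A has a majority (≥22).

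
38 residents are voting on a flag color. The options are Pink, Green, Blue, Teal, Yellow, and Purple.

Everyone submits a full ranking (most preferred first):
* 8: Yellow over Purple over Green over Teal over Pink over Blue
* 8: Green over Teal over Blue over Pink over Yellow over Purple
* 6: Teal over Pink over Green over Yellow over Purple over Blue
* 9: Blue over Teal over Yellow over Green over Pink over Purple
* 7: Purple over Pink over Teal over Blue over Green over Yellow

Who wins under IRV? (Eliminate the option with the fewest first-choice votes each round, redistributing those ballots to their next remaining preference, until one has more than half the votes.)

Round 1: Pink 0, Green 8, Blue 9, Teal 6, Yellow 8, Purple 7. Pink eliminated.
Round 2: Green 8, Blue 9, Teal 6, Yellow 8, Purple 7. Teal eliminated.
Round 3: Green 14, Blue 9, Yellow 8, Purple 7. Purple eliminated.
Round 4: Green 14, Blue 16, Yellow 8. Yellow eliminated.
Round 5: Green 22, Blue 16. Green has a majority (≥20).

Green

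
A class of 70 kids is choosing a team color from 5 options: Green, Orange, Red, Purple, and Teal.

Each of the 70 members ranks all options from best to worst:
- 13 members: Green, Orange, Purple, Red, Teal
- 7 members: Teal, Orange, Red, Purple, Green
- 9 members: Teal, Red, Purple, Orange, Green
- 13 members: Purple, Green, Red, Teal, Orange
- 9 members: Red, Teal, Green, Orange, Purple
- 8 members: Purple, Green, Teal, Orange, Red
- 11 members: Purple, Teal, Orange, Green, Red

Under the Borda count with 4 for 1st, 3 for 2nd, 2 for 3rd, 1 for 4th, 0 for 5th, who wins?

Purple

Green: 13×4 + 7×0 + 9×0 + 13×3 + 9×2 + 8×3 + 11×1 = 144
Orange: 13×3 + 7×3 + 9×1 + 13×0 + 9×1 + 8×1 + 11×2 = 108
Red: 13×1 + 7×2 + 9×3 + 13×2 + 9×4 + 8×0 + 11×0 = 116
Purple: 13×2 + 7×1 + 9×2 + 13×4 + 9×0 + 8×4 + 11×4 = 179
Teal: 13×0 + 7×4 + 9×4 + 13×1 + 9×3 + 8×2 + 11×3 = 153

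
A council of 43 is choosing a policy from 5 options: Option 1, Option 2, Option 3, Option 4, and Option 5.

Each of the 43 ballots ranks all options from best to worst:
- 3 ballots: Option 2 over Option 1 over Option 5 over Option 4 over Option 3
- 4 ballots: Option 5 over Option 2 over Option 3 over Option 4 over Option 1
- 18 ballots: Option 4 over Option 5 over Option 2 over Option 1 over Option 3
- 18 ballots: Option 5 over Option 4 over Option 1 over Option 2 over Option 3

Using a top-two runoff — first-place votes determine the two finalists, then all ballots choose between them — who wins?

Round 1 first-place votes: Option 1 0, Option 2 3, Option 3 0, Option 4 18, Option 5 22. Option 5 and Option 4 advance.
Runoff: Option 5 is ranked above Option 4 on 25 ballots, Option 4 above Option 5 on 18.

Option 5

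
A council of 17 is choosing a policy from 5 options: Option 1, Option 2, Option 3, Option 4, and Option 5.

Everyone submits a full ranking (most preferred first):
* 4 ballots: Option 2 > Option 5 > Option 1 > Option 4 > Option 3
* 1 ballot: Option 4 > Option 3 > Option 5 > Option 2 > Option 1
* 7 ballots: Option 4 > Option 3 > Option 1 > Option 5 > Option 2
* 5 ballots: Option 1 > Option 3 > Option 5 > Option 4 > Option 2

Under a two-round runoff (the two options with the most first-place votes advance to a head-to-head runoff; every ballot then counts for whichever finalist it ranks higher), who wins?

Round 1 first-place votes: Option 1 5, Option 2 4, Option 3 0, Option 4 8, Option 5 0. Option 4 and Option 1 advance.
Runoff: Option 4 is ranked above Option 1 on 8 ballots, Option 1 above Option 4 on 9.

Option 1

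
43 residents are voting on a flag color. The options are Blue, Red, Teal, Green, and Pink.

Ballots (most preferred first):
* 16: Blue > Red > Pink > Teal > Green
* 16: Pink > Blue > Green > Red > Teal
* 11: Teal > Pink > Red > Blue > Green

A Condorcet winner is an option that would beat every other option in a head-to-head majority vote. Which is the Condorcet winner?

Pink

Pink vs Blue: 27–16
Pink vs Red: 27–16
Pink vs Teal: 32–11
Pink vs Green: 43–0
Pink beats every other option.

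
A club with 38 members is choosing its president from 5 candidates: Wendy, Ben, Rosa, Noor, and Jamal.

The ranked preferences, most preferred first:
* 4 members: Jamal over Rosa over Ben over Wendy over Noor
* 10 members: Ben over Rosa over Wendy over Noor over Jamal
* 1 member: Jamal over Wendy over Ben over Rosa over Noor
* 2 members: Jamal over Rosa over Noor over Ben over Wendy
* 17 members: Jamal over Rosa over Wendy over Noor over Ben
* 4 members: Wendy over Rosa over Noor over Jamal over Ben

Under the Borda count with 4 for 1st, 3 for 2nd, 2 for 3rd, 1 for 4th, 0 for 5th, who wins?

Wendy: 4×1 + 10×2 + 1×3 + 2×0 + 17×2 + 4×4 = 77
Ben: 4×2 + 10×4 + 1×2 + 2×1 + 17×0 + 4×0 = 52
Rosa: 4×3 + 10×3 + 1×1 + 2×3 + 17×3 + 4×3 = 112
Noor: 4×0 + 10×1 + 1×0 + 2×2 + 17×1 + 4×2 = 39
Jamal: 4×4 + 10×0 + 1×4 + 2×4 + 17×4 + 4×1 = 100

Rosa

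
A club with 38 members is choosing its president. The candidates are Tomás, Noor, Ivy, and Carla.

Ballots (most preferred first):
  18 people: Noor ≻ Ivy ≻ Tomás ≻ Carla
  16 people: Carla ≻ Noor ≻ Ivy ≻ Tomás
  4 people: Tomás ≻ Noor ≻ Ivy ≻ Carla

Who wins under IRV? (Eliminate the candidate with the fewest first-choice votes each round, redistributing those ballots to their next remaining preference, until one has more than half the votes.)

Noor

Round 1: Tomás 4, Noor 18, Ivy 0, Carla 16. Ivy eliminated.
Round 2: Tomás 4, Noor 18, Carla 16. Tomás eliminated.
Round 3: Noor 22, Carla 16. Noor has a majority (≥20).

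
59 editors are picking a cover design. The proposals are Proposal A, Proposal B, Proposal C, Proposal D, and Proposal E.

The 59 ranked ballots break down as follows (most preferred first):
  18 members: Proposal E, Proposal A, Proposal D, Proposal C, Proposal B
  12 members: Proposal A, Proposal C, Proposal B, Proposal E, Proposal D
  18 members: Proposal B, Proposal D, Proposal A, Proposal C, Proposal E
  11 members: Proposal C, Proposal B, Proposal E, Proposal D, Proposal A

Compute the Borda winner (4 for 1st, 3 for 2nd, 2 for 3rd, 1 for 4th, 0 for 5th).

Proposal A: 18×3 + 12×4 + 18×2 + 11×0 = 138
Proposal B: 18×0 + 12×2 + 18×4 + 11×3 = 129
Proposal C: 18×1 + 12×3 + 18×1 + 11×4 = 116
Proposal D: 18×2 + 12×0 + 18×3 + 11×1 = 101
Proposal E: 18×4 + 12×1 + 18×0 + 11×2 = 106

Proposal A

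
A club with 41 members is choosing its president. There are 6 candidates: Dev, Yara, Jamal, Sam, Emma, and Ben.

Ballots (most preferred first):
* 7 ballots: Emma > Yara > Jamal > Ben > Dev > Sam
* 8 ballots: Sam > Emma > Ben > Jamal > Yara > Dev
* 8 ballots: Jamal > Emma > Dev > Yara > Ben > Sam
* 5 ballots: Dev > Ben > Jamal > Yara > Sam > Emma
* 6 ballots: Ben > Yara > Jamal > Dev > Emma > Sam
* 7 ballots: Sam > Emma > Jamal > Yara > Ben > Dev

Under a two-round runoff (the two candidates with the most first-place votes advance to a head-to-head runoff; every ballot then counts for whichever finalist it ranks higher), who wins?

Jamal

Round 1 first-place votes: Dev 5, Yara 0, Jamal 8, Sam 15, Emma 7, Ben 6. Sam and Jamal advance.
Runoff: Sam is ranked above Jamal on 15 ballots, Jamal above Sam on 26.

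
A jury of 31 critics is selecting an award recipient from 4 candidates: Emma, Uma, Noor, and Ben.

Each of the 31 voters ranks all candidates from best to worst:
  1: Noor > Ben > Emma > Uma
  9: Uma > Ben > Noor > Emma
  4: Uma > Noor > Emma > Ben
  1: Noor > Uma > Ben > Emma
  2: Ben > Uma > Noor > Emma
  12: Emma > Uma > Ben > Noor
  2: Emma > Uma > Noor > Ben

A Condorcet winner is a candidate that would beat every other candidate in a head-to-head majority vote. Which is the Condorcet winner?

Uma

Uma vs Emma: 16–15
Uma vs Noor: 29–2
Uma vs Ben: 28–3
Uma beats every other candidate.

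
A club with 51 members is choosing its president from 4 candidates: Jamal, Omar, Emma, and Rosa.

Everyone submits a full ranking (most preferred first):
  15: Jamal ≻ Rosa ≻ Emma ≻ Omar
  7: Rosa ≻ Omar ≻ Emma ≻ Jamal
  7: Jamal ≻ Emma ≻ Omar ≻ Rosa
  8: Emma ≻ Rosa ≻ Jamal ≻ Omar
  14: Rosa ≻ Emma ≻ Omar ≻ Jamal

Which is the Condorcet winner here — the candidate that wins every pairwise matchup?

Rosa vs Jamal: 29–22
Rosa vs Omar: 44–7
Rosa vs Emma: 36–15
Rosa beats every other candidate.

Rosa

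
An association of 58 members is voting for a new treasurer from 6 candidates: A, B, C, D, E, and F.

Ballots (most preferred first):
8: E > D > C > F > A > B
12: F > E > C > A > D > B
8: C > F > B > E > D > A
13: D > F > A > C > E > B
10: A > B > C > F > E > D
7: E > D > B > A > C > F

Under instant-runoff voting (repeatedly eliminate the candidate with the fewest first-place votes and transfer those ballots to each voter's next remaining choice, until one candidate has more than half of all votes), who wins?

Round 1: A 10, B 0, C 8, D 13, E 15, F 12. B eliminated.
Round 2: A 10, C 8, D 13, E 15, F 12. C eliminated.
Round 3: A 10, D 13, E 15, F 20. A eliminated.
Round 4: D 13, E 15, F 30. F has a majority (≥30).

F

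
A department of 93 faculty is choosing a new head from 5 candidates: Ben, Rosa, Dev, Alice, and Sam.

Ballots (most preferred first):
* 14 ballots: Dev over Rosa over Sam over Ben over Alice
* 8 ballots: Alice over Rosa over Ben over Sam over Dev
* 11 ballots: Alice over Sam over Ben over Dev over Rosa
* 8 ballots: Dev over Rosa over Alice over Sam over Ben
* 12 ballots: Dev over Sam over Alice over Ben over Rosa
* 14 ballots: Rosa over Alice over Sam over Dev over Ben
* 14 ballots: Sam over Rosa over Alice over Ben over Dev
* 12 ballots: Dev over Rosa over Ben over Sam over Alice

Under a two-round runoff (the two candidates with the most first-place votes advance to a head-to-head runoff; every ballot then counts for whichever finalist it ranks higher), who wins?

Round 1 first-place votes: Ben 0, Rosa 14, Dev 46, Alice 19, Sam 14. Dev and Alice advance.
Runoff: Dev is ranked above Alice on 46 ballots, Alice above Dev on 47.

Alice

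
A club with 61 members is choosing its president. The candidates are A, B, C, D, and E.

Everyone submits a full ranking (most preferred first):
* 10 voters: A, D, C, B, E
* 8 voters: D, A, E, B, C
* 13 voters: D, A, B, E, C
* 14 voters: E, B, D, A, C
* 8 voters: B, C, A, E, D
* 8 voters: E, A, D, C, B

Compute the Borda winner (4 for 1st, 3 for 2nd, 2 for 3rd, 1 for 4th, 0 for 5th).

A: 10×4 + 8×3 + 13×3 + 14×1 + 8×2 + 8×3 = 157
B: 10×1 + 8×1 + 13×2 + 14×3 + 8×4 + 8×0 = 118
C: 10×2 + 8×0 + 13×0 + 14×0 + 8×3 + 8×1 = 52
D: 10×3 + 8×4 + 13×4 + 14×2 + 8×0 + 8×2 = 158
E: 10×0 + 8×2 + 13×1 + 14×4 + 8×1 + 8×4 = 125

D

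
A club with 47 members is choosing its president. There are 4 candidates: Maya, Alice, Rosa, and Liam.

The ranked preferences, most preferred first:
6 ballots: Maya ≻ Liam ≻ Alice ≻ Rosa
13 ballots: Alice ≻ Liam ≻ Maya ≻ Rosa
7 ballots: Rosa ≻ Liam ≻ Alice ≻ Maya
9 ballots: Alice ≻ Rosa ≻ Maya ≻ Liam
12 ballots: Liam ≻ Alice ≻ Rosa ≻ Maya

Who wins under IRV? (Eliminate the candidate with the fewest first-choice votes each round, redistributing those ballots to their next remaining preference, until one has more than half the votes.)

Round 1: Maya 6, Alice 22, Rosa 7, Liam 12. Maya eliminated.
Round 2: Alice 22, Rosa 7, Liam 18. Rosa eliminated.
Round 3: Alice 22, Liam 25. Liam has a majority (≥24).

Liam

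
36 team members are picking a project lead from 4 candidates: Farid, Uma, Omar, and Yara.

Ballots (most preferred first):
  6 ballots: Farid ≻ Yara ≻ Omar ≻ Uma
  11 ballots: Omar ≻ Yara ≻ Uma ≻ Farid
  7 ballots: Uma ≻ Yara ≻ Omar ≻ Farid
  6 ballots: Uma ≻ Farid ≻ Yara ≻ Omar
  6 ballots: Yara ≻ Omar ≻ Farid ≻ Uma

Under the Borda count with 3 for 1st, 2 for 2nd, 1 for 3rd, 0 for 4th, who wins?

Yara

Farid: 6×3 + 11×0 + 7×0 + 6×2 + 6×1 = 36
Uma: 6×0 + 11×1 + 7×3 + 6×3 + 6×0 = 50
Omar: 6×1 + 11×3 + 7×1 + 6×0 + 6×2 = 58
Yara: 6×2 + 11×2 + 7×2 + 6×1 + 6×3 = 72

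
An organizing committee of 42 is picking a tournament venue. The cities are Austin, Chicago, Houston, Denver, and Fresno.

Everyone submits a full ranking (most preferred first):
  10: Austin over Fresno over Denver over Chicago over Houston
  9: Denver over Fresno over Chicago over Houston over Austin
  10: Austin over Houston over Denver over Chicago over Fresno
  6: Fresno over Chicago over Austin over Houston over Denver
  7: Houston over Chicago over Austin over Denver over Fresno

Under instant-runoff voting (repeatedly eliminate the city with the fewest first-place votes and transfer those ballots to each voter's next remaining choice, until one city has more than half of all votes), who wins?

Austin

Round 1: Austin 20, Chicago 0, Houston 7, Denver 9, Fresno 6. Chicago eliminated.
Round 2: Austin 20, Houston 7, Denver 9, Fresno 6. Fresno eliminated.
Round 3: Austin 26, Houston 7, Denver 9. Austin has a majority (≥22).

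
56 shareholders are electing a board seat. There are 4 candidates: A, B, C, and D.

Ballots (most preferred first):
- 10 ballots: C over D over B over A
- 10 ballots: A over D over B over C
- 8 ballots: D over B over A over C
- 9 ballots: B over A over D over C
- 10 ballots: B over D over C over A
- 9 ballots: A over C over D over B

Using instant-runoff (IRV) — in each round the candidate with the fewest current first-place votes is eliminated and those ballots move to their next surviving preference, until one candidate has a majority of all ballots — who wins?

Round 1: A 19, B 19, C 10, D 8. D eliminated.
Round 2: A 19, B 27, C 10. C eliminated.
Round 3: A 19, B 37. B has a majority (≥29).

B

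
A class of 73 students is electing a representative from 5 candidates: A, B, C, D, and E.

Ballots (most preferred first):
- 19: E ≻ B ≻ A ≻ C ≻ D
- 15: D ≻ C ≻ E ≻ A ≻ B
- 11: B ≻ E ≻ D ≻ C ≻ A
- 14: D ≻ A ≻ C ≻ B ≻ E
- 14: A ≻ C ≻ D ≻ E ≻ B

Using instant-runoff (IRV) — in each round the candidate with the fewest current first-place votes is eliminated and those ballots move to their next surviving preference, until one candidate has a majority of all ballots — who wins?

D

Round 1: A 14, B 11, C 0, D 29, E 19. C eliminated.
Round 2: A 14, B 11, D 29, E 19. B eliminated.
Round 3: A 14, D 29, E 30. A eliminated.
Round 4: D 43, E 30. D has a majority (≥37).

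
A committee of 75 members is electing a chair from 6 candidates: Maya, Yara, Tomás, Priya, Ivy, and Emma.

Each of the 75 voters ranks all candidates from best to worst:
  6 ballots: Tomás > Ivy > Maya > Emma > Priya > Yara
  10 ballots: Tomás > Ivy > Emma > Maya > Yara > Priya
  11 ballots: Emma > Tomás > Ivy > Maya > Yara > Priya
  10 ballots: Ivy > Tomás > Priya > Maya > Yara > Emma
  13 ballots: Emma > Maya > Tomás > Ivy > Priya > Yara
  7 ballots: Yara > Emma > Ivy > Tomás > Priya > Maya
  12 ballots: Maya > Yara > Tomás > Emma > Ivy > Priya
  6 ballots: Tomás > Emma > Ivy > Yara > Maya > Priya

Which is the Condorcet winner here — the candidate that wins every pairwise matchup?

Tomás vs Maya: 50–25
Tomás vs Yara: 56–19
Tomás vs Priya: 75–0
Tomás vs Ivy: 58–17
Tomás vs Emma: 44–31
Tomás beats every other candidate.

Tomás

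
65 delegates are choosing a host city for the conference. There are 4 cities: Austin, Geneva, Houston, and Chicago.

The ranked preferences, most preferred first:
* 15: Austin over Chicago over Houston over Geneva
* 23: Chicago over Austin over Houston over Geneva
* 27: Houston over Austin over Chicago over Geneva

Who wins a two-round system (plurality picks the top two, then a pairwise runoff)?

Chicago

Round 1 first-place votes: Austin 15, Geneva 0, Houston 27, Chicago 23. Houston and Chicago advance.
Runoff: Houston is ranked above Chicago on 27 ballots, Chicago above Houston on 38.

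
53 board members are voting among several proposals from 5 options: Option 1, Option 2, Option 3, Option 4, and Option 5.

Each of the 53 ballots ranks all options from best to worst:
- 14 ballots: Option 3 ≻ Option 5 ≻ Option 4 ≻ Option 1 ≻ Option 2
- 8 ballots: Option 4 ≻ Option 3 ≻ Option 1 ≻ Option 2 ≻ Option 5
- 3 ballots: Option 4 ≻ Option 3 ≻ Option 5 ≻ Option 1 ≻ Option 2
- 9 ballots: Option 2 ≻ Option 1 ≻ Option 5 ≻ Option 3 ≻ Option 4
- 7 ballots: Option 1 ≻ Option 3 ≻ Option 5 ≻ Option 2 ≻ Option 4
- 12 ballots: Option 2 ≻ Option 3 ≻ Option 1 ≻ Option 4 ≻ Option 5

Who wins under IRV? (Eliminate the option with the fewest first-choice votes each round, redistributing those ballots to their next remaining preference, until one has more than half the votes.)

Option 3

Round 1: Option 1 7, Option 2 21, Option 3 14, Option 4 11, Option 5 0. Option 5 eliminated.
Round 2: Option 1 7, Option 2 21, Option 3 14, Option 4 11. Option 1 eliminated.
Round 3: Option 2 21, Option 3 21, Option 4 11. Option 4 eliminated.
Round 4: Option 2 21, Option 3 32. Option 3 has a majority (≥27).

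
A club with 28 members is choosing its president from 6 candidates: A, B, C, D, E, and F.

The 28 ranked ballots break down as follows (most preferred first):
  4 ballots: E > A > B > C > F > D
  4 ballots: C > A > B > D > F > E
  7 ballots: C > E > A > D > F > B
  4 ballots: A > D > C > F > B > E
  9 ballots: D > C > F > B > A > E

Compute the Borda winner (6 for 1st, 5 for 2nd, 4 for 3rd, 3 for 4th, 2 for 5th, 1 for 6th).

C

A: 4×5 + 4×5 + 7×4 + 4×6 + 9×2 = 110
B: 4×4 + 4×4 + 7×1 + 4×2 + 9×3 = 74
C: 4×3 + 4×6 + 7×6 + 4×4 + 9×5 = 139
D: 4×1 + 4×3 + 7×3 + 4×5 + 9×6 = 111
E: 4×6 + 4×1 + 7×5 + 4×1 + 9×1 = 76
F: 4×2 + 4×2 + 7×2 + 4×3 + 9×4 = 78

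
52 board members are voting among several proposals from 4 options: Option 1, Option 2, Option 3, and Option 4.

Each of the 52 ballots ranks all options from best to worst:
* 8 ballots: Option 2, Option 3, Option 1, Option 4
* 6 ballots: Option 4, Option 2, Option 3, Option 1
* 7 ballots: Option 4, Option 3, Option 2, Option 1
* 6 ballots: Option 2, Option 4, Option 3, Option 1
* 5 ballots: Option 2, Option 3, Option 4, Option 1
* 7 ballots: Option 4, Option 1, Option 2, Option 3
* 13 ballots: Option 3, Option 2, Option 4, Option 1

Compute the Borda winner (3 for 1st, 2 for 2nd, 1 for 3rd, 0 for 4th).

Option 1: 8×1 + 6×0 + 7×0 + 6×0 + 5×0 + 7×2 + 13×0 = 22
Option 2: 8×3 + 6×2 + 7×1 + 6×3 + 5×3 + 7×1 + 13×2 = 109
Option 3: 8×2 + 6×1 + 7×2 + 6×1 + 5×2 + 7×0 + 13×3 = 91
Option 4: 8×0 + 6×3 + 7×3 + 6×2 + 5×1 + 7×3 + 13×1 = 90

Option 2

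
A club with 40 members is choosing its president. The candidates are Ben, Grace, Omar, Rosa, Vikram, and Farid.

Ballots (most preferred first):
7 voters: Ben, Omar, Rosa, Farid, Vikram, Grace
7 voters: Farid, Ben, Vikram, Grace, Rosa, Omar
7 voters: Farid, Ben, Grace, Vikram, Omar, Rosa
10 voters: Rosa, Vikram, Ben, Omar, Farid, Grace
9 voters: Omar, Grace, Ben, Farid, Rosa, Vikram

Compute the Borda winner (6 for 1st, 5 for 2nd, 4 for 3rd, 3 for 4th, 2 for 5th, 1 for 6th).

Ben: 7×6 + 7×5 + 7×5 + 10×4 + 9×4 = 188
Grace: 7×1 + 7×3 + 7×4 + 10×1 + 9×5 = 111
Omar: 7×5 + 7×1 + 7×2 + 10×3 + 9×6 = 140
Rosa: 7×4 + 7×2 + 7×1 + 10×6 + 9×2 = 127
Vikram: 7×2 + 7×4 + 7×3 + 10×5 + 9×1 = 122
Farid: 7×3 + 7×6 + 7×6 + 10×2 + 9×3 = 152

Ben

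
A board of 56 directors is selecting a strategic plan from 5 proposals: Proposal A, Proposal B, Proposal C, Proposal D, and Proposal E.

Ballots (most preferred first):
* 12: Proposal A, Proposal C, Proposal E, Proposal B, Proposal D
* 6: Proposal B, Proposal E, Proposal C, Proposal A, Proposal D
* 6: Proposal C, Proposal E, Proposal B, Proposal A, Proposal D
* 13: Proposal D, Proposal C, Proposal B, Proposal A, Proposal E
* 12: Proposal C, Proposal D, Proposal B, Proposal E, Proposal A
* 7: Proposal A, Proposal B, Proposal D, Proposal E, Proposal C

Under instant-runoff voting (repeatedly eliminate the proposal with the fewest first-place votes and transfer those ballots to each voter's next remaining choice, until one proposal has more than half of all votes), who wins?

Round 1: Proposal A 19, Proposal B 6, Proposal C 18, Proposal D 13, Proposal E 0. Proposal E eliminated.
Round 2: Proposal A 19, Proposal B 6, Proposal C 18, Proposal D 13. Proposal B eliminated.
Round 3: Proposal A 19, Proposal C 24, Proposal D 13. Proposal D eliminated.
Round 4: Proposal A 19, Proposal C 37. Proposal C has a majority (≥29).

Proposal C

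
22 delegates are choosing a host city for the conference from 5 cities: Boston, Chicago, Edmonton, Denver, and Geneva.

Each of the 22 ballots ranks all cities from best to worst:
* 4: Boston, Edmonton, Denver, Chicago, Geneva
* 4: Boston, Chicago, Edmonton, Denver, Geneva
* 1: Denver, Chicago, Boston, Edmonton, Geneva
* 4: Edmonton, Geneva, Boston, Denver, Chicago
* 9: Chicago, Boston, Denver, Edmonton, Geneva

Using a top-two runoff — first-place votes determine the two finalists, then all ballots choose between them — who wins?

Boston

Round 1 first-place votes: Boston 8, Chicago 9, Edmonton 4, Denver 1, Geneva 0. Chicago and Boston advance.
Runoff: Chicago is ranked above Boston on 10 ballots, Boston above Chicago on 12.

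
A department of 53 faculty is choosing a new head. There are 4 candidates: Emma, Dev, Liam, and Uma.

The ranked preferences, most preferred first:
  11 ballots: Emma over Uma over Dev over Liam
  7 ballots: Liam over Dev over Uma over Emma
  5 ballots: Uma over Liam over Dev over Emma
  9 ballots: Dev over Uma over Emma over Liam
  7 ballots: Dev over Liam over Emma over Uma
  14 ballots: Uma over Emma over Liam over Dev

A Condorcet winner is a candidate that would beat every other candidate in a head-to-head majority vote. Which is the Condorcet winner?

Uma

Uma vs Emma: 35–18
Uma vs Dev: 30–23
Uma vs Liam: 39–14
Uma beats every other candidate.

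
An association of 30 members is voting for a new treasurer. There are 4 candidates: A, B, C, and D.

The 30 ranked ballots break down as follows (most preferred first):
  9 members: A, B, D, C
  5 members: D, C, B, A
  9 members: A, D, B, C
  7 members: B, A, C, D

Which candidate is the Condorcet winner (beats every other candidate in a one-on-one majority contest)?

A

A vs B: 18–12
A vs C: 25–5
A vs D: 25–5
A beats every other candidate.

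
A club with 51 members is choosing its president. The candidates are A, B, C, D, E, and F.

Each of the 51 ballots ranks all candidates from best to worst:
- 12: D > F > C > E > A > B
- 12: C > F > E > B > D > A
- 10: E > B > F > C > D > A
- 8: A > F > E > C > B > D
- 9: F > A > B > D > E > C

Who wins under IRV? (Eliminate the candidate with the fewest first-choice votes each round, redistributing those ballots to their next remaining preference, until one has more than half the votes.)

F

Round 1: A 8, B 0, C 12, D 12, E 10, F 9. B eliminated.
Round 2: A 8, C 12, D 12, E 10, F 9. A eliminated.
Round 3: C 12, D 12, E 10, F 17. E eliminated.
Round 4: C 12, D 12, F 27. F has a majority (≥26).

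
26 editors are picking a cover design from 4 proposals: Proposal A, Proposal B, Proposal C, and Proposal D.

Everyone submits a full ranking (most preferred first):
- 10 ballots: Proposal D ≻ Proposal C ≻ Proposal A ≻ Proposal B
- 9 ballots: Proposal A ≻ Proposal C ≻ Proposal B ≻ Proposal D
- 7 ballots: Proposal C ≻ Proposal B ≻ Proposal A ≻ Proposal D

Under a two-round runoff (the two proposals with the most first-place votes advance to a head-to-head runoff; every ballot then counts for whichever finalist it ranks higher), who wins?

Round 1 first-place votes: Proposal A 9, Proposal B 0, Proposal C 7, Proposal D 10. Proposal D and Proposal A advance.
Runoff: Proposal D is ranked above Proposal A on 10 ballots, Proposal A above Proposal D on 16.

Proposal A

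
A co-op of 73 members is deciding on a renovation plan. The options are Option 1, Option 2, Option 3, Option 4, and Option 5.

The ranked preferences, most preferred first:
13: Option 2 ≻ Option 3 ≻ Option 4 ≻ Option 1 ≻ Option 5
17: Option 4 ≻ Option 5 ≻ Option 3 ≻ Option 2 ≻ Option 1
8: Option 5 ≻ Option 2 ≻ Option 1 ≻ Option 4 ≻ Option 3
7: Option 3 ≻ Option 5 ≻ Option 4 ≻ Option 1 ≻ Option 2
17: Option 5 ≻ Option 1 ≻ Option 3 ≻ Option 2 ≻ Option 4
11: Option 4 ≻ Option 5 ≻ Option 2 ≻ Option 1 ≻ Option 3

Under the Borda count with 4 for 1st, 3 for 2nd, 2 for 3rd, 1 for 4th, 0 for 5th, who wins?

Option 1: 13×1 + 17×0 + 8×2 + 7×1 + 17×3 + 11×1 = 98
Option 2: 13×4 + 17×1 + 8×3 + 7×0 + 17×1 + 11×2 = 132
Option 3: 13×3 + 17×2 + 8×0 + 7×4 + 17×2 + 11×0 = 135
Option 4: 13×2 + 17×4 + 8×1 + 7×2 + 17×0 + 11×4 = 160
Option 5: 13×0 + 17×3 + 8×4 + 7×3 + 17×4 + 11×3 = 205

Option 5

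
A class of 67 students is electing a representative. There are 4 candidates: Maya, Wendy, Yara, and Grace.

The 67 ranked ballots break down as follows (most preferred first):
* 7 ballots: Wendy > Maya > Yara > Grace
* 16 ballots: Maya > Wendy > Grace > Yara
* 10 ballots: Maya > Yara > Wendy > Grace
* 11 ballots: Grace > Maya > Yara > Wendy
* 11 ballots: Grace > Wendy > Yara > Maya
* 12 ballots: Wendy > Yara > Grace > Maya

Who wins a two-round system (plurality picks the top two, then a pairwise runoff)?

Grace

Round 1 first-place votes: Maya 26, Wendy 19, Yara 0, Grace 22. Maya and Grace advance.
Runoff: Maya is ranked above Grace on 33 ballots, Grace above Maya on 34.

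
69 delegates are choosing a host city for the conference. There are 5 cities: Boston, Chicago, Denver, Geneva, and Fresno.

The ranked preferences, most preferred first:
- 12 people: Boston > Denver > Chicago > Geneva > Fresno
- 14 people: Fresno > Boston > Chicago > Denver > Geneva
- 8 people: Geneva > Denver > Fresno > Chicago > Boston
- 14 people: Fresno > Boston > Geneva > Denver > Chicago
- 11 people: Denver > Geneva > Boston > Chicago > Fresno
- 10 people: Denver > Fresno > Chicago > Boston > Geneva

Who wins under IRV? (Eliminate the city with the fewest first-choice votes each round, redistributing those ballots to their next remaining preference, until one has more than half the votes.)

Denver

Round 1: Boston 12, Chicago 0, Denver 21, Geneva 8, Fresno 28. Chicago eliminated.
Round 2: Boston 12, Denver 21, Geneva 8, Fresno 28. Geneva eliminated.
Round 3: Boston 12, Denver 29, Fresno 28. Boston eliminated.
Round 4: Denver 41, Fresno 28. Denver has a majority (≥35).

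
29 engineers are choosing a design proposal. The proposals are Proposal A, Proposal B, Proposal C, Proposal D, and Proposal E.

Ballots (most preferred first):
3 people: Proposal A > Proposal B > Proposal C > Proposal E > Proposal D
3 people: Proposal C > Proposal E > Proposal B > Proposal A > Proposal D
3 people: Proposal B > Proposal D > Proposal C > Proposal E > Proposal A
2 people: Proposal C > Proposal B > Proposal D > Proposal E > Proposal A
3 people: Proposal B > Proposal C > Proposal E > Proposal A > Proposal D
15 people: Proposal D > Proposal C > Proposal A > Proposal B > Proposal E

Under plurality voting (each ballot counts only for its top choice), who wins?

Proposal D

First-place votes: Proposal A 3, Proposal B 6, Proposal C 5, Proposal D 15, Proposal E 0.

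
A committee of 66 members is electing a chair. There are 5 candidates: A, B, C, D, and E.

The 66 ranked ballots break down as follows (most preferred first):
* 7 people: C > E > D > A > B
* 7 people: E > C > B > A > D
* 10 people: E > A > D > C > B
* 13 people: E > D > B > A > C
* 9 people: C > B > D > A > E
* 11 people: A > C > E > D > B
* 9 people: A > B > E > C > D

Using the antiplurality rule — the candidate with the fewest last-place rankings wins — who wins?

Last-place votes: A 0, B 28, C 13, D 16, E 9.

A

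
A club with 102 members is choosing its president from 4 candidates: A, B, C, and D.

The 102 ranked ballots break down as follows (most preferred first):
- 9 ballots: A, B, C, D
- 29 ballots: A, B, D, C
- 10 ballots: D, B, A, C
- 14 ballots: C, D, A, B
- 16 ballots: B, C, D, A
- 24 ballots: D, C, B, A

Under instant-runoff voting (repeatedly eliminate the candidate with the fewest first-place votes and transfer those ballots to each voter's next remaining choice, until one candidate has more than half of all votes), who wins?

D

Round 1: A 38, B 16, C 14, D 34. C eliminated.
Round 2: A 38, B 16, D 48. B eliminated.
Round 3: A 38, D 64. D has a majority (≥52).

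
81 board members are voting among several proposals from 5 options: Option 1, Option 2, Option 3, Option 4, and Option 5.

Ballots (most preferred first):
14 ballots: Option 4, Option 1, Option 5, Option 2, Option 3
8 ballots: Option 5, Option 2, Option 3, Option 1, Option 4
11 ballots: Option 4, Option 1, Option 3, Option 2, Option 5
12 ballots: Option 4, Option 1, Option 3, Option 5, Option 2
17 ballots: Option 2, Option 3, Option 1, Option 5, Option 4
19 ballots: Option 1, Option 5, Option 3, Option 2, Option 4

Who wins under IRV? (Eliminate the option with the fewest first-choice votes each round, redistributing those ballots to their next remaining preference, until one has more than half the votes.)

Round 1: Option 1 19, Option 2 17, Option 3 0, Option 4 37, Option 5 8. Option 3 eliminated.
Round 2: Option 1 19, Option 2 17, Option 4 37, Option 5 8. Option 5 eliminated.
Round 3: Option 1 19, Option 2 25, Option 4 37. Option 1 eliminated.
Round 4: Option 2 44, Option 4 37. Option 2 has a majority (≥41).

Option 2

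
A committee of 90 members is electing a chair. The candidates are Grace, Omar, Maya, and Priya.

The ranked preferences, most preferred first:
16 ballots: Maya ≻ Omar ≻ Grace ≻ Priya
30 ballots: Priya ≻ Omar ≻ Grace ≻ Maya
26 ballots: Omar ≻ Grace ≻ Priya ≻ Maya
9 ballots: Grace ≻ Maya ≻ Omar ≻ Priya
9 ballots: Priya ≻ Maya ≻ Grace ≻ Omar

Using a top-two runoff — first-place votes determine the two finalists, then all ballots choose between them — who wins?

Round 1 first-place votes: Grace 9, Omar 26, Maya 16, Priya 39. Priya and Omar advance.
Runoff: Priya is ranked above Omar on 39 ballots, Omar above Priya on 51.

Omar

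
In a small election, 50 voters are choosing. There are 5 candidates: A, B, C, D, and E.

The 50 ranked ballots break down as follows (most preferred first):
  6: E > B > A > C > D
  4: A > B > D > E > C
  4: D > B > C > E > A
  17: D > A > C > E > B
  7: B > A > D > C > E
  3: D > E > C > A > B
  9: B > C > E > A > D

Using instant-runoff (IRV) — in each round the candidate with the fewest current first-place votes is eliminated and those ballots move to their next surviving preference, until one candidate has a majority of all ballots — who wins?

B

Round 1: A 4, B 16, C 0, D 24, E 6. C eliminated.
Round 2: A 4, B 16, D 24, E 6. A eliminated.
Round 3: B 20, D 24, E 6. E eliminated.
Round 4: B 26, D 24. B has a majority (≥26).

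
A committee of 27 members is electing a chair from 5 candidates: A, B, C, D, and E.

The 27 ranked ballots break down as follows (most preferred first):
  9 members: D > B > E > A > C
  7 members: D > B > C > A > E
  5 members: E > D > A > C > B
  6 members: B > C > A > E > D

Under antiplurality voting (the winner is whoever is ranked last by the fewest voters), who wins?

Last-place votes: A 0, B 5, C 9, D 6, E 7.

A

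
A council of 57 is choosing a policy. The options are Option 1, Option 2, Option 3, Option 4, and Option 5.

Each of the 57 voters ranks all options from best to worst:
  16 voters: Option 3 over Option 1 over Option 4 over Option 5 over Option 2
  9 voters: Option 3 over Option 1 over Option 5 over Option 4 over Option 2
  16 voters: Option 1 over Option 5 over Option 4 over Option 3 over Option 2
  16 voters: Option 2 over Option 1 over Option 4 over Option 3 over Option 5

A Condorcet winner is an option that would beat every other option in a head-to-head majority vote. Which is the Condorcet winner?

Option 1

Option 1 vs Option 2: 41–16
Option 1 vs Option 3: 32–25
Option 1 vs Option 4: 57–0
Option 1 vs Option 5: 57–0
Option 1 beats every other option.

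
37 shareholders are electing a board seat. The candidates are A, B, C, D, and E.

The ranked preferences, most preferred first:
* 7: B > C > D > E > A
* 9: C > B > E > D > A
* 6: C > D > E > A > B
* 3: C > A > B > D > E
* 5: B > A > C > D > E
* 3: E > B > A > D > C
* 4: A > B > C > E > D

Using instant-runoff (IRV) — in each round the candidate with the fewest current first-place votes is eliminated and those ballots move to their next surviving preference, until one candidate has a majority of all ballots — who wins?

B

Round 1: A 4, B 12, C 18, D 0, E 3. D eliminated.
Round 2: A 4, B 12, C 18, E 3. E eliminated.
Round 3: A 4, B 15, C 18. A eliminated.
Round 4: B 19, C 18. B has a majority (≥19).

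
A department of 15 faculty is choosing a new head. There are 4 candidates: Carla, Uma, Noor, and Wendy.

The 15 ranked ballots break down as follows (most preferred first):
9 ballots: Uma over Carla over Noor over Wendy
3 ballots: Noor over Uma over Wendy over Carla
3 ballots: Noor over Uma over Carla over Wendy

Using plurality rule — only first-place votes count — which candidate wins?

Uma

First-place votes: Carla 0, Uma 9, Noor 6, Wendy 0.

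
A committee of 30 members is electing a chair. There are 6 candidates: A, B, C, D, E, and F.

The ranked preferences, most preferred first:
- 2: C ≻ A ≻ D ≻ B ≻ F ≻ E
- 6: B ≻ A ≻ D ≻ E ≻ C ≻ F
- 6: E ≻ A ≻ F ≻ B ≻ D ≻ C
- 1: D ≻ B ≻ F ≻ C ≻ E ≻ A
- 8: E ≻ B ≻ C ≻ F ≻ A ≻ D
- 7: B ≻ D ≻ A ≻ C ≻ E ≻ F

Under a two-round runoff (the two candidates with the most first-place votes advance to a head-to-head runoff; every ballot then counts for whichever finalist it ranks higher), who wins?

Round 1 first-place votes: A 0, B 13, C 2, D 1, E 14, F 0. E and B advance.
Runoff: E is ranked above B on 14 ballots, B above E on 16.

B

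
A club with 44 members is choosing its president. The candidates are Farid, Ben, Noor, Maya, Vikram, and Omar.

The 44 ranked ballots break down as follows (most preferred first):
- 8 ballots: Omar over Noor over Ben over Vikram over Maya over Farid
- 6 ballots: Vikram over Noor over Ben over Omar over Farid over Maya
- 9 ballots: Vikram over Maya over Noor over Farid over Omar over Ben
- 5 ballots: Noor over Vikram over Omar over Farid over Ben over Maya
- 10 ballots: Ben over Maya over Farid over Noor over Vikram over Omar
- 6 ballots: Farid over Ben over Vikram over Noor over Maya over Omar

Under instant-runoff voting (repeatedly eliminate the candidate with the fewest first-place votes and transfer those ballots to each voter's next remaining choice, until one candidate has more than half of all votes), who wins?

Round 1: Farid 6, Ben 10, Noor 5, Maya 0, Vikram 15, Omar 8. Maya eliminated.
Round 2: Farid 6, Ben 10, Noor 5, Vikram 15, Omar 8. Noor eliminated.
Round 3: Farid 6, Ben 10, Vikram 20, Omar 8. Farid eliminated.
Round 4: Ben 16, Vikram 20, Omar 8. Omar eliminated.
Round 5: Ben 24, Vikram 20. Ben has a majority (≥23).

Ben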